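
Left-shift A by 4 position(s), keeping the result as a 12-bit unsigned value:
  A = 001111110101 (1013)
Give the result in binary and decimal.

Shift left by 4: drop the top 4 bit(s), append 4 zero(s) on the right.
  001111110101  ->  discard [0011], keep [11110101], append 0000
= 111101010000

Answer: 111101010000 (3920)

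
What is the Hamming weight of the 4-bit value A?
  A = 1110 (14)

1110
1-bits at positions (from bit 0 = LSB): 1, 2, 3
Count = 3

Answer: 3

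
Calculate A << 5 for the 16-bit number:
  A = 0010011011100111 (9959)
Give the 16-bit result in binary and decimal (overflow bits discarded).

Shift left by 5: drop the top 5 bit(s), append 5 zero(s) on the right.
  0010011011100111  ->  discard [00100], keep [11011100111], append 00000
= 1101110011100000

Answer: 1101110011100000 (56544)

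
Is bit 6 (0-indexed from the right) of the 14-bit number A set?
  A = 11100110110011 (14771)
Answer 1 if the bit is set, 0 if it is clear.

Bit 6 is the 7th from the right.
  11100110110011
         ^
That bit is 0.

Answer: 0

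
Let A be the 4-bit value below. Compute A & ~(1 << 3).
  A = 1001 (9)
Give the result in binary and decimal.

Mask = ~(1 << 3) = 0111
Bit 3 of A is 1, so AND-ing with the mask clears it to 0.
  1001
& 0111
------
  0001

Answer: 0001 (1)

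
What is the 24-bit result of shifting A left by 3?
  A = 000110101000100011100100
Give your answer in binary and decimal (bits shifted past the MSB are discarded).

Shift left by 3: drop the top 3 bit(s), append 3 zero(s) on the right.
  000110101000100011100100  ->  discard [000], keep [110101000100011100100], append 000
= 110101000100011100100000

Answer: 110101000100011100100000 (13911840)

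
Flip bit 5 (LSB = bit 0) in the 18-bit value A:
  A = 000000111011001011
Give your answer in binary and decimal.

Mask = 1 << 5 = 000000000000100000
Bit 5 of A is 0; XOR with the mask flips it to 1.
  000000111011001011
^ 000000000000100000
--------------------
  000000111011101011

Answer: 000000111011101011 (3819)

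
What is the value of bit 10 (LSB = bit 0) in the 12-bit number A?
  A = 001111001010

Bit 10 is the 11th from the right.
  001111001010
   ^
That bit is 0.

Answer: 0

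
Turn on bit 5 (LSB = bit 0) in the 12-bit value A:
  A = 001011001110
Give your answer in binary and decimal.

Mask = 1 << 5 = 000000100000
Bit 5 of A is 0, so OR-ing with the mask flips it to 1.
  001011001110
| 000000100000
--------------
  001011101110

Answer: 001011101110 (750)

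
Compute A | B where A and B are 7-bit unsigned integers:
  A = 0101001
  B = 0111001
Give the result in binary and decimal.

Apply | to each column (1 where either bit is 1):
  0101001
| 0111001
---------
  0111001

Answer: 0111001 (57)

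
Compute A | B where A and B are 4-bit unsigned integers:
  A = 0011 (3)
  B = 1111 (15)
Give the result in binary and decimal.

Apply | to each column (1 where either bit is 1):
  0011
| 1111
------
  1111

Answer: 1111 (15)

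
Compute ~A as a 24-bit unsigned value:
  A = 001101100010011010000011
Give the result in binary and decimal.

Flip each bit (0->1, 1->0):
  001101100010011010000011
  110010011101100101111100

Answer: 110010011101100101111100 (13228412)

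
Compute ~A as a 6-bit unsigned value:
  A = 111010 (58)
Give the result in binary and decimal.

Flip each bit (0->1, 1->0):
  111010
  000101

Answer: 000101 (5)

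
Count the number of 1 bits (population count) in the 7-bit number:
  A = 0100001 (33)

0100001
1-bits at positions (from bit 0 = LSB): 0, 5
Count = 2

Answer: 2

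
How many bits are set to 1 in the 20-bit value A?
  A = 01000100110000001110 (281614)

01000100110000001110
1-bits at positions (from bit 0 = LSB): 1, 2, 3, 10, 11, 14, 18
Count = 7

Answer: 7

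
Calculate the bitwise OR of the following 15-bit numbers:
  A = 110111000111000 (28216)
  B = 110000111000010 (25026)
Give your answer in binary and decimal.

Apply | to each column (1 where either bit is 1):
  110111000111000
| 110000111000010
-----------------
  110111111111010

Answer: 110111111111010 (28666)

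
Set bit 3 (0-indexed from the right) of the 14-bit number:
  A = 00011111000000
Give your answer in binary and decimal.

Mask = 1 << 3 = 00000000001000
Bit 3 of A is 0, so OR-ing with the mask flips it to 1.
  00011111000000
| 00000000001000
----------------
  00011111001000

Answer: 00011111001000 (1992)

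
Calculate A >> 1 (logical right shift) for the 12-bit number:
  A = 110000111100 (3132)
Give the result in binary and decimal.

Logical shift right by 1: drop the bottom 1 bit(s), prepend 1 zero(s) on the left.
  110000111100  ->  keep [11000011110], discard [0], prepend 0
= 011000011110

Answer: 011000011110 (1566)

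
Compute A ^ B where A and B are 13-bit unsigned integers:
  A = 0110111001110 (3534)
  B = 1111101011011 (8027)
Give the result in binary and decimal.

Apply ^ to each column (1 where bits differ):
  0110111001110
^ 1111101011011
---------------
  1001010010101

Answer: 1001010010101 (4757)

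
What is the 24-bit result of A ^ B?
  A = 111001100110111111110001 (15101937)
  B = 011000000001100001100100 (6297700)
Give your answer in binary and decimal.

Apply ^ to each column (1 where bits differ):
  111001100110111111110001
^ 011000000001100001100100
--------------------------
  100001100111011110010101

Answer: 100001100111011110010101 (8812437)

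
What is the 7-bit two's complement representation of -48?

1. Binary of +48:  0110000
2. Invert bits:     1001111
3. Add 1:           1010000

Answer: 1010000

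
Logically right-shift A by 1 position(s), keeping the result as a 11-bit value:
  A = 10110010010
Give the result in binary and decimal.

Logical shift right by 1: drop the bottom 1 bit(s), prepend 1 zero(s) on the left.
  10110010010  ->  keep [1011001001], discard [0], prepend 0
= 01011001001

Answer: 01011001001 (713)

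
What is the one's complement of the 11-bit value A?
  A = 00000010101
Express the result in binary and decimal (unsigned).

Flip each bit (0->1, 1->0):
  00000010101
  11111101010

Answer: 11111101010 (2026)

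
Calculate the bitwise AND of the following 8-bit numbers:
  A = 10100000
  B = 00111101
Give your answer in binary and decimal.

Apply & to each column (1 only where both bits are 1):
  10100000
& 00111101
----------
  00100000

Answer: 00100000 (32)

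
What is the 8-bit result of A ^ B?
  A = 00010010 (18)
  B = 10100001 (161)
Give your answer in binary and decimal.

Apply ^ to each column (1 where bits differ):
  00010010
^ 10100001
----------
  10110011

Answer: 10110011 (179)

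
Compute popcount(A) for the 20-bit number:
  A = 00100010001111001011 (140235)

00100010001111001011
1-bits at positions (from bit 0 = LSB): 0, 1, 3, 6, 7, 8, 9, 13, 17
Count = 9

Answer: 9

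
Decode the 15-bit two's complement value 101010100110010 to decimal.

MSB is 1, so the value is negative. Find the magnitude:
1. Invert bits:  010101011001101
2. Add 1:        010101011001110  = 10958
3. Apply sign:   -10958

Answer: -10958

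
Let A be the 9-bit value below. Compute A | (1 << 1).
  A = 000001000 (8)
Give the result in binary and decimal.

Mask = 1 << 1 = 000000010
Bit 1 of A is 0, so OR-ing with the mask flips it to 1.
  000001000
| 000000010
-----------
  000001010

Answer: 000001010 (10)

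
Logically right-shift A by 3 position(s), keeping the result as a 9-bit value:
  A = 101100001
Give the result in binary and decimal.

Logical shift right by 3: drop the bottom 3 bit(s), prepend 3 zero(s) on the left.
  101100001  ->  keep [101100], discard [001], prepend 000
= 000101100

Answer: 000101100 (44)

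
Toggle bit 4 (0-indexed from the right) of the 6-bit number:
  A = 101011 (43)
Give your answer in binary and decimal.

Mask = 1 << 4 = 010000
Bit 4 of A is 0; XOR with the mask flips it to 1.
  101011
^ 010000
--------
  111011

Answer: 111011 (59)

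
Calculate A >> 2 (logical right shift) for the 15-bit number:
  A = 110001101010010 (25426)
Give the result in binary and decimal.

Logical shift right by 2: drop the bottom 2 bit(s), prepend 2 zero(s) on the left.
  110001101010010  ->  keep [1100011010100], discard [10], prepend 00
= 001100011010100

Answer: 001100011010100 (6356)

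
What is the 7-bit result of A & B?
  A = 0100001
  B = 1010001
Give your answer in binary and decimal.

Apply & to each column (1 only where both bits are 1):
  0100001
& 1010001
---------
  0000001

Answer: 0000001 (1)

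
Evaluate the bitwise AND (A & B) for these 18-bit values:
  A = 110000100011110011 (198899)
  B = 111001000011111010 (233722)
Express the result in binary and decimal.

Apply & to each column (1 only where both bits are 1):
  110000100011110011
& 111001000011111010
--------------------
  110000000011110010

Answer: 110000000011110010 (196850)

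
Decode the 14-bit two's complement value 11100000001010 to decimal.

MSB is 1, so the value is negative. Find the magnitude:
1. Invert bits:  00011111110101
2. Add 1:        00011111110110  = 2038
3. Apply sign:   -2038

Answer: -2038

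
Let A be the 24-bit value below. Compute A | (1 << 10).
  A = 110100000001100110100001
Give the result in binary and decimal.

Mask = 1 << 10 = 000000000000010000000000
Bit 10 of A is 0, so OR-ing with the mask flips it to 1.
  110100000001100110100001
| 000000000000010000000000
--------------------------
  110100000001110110100001

Answer: 110100000001110110100001 (13639073)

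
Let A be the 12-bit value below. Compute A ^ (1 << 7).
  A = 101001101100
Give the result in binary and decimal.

Mask = 1 << 7 = 000010000000
Bit 7 of A is 0; XOR with the mask flips it to 1.
  101001101100
^ 000010000000
--------------
  101011101100

Answer: 101011101100 (2796)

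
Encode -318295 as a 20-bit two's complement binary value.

1. Binary of +318295:  01001101101101010111
2. Invert bits:     10110010010010101000
3. Add 1:           10110010010010101001

Answer: 10110010010010101001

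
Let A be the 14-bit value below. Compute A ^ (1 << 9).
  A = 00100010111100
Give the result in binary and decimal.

Mask = 1 << 9 = 00001000000000
Bit 9 of A is 0; XOR with the mask flips it to 1.
  00100010111100
^ 00001000000000
----------------
  00101010111100

Answer: 00101010111100 (2748)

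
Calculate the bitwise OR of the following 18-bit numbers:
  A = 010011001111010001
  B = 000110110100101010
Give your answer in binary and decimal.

Apply | to each column (1 where either bit is 1):
  010011001111010001
| 000110110100101010
--------------------
  010111111111111011

Answer: 010111111111111011 (98299)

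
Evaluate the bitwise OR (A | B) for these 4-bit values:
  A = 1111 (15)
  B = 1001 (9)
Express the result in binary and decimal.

Apply | to each column (1 where either bit is 1):
  1111
| 1001
------
  1111

Answer: 1111 (15)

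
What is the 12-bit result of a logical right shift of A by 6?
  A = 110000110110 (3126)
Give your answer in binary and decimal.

Logical shift right by 6: drop the bottom 6 bit(s), prepend 6 zero(s) on the left.
  110000110110  ->  keep [110000], discard [110110], prepend 000000
= 000000110000

Answer: 000000110000 (48)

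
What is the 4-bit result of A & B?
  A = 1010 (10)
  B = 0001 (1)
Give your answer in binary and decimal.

Apply & to each column (1 only where both bits are 1):
  1010
& 0001
------
  0000

Answer: 0000 (0)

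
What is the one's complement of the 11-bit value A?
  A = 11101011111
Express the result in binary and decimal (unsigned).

Flip each bit (0->1, 1->0):
  11101011111
  00010100000

Answer: 00010100000 (160)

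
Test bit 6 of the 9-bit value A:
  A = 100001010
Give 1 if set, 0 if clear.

Bit 6 is the 7th from the right.
  100001010
    ^
That bit is 0.

Answer: 0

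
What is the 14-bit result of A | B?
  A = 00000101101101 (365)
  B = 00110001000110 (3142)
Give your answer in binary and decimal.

Apply | to each column (1 where either bit is 1):
  00000101101101
| 00110001000110
----------------
  00110101101111

Answer: 00110101101111 (3439)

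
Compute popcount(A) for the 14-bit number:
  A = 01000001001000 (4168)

01000001001000
1-bits at positions (from bit 0 = LSB): 3, 6, 12
Count = 3

Answer: 3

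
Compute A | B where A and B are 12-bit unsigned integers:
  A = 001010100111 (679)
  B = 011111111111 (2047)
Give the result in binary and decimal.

Apply | to each column (1 where either bit is 1):
  001010100111
| 011111111111
--------------
  011111111111

Answer: 011111111111 (2047)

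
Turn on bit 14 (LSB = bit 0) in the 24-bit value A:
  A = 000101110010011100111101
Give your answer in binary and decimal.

Mask = 1 << 14 = 000000000100000000000000
Bit 14 of A is 0, so OR-ing with the mask flips it to 1.
  000101110010011100111101
| 000000000100000000000000
--------------------------
  000101110110011100111101

Answer: 000101110110011100111101 (1533757)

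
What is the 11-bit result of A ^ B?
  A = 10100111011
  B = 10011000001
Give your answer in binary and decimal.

Apply ^ to each column (1 where bits differ):
  10100111011
^ 10011000001
-------------
  00111111010

Answer: 00111111010 (506)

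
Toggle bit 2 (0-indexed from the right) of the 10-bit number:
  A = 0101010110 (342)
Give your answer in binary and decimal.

Mask = 1 << 2 = 0000000100
Bit 2 of A is 1; XOR with the mask flips it to 0.
  0101010110
^ 0000000100
------------
  0101010010

Answer: 0101010010 (338)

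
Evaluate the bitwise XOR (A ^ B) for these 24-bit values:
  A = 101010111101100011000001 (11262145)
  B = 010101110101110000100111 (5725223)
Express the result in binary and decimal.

Apply ^ to each column (1 where bits differ):
  101010111101100011000001
^ 010101110101110000100111
--------------------------
  111111001000010011100110

Answer: 111111001000010011100110 (16549094)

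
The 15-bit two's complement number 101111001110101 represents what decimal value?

MSB is 1, so the value is negative. Find the magnitude:
1. Invert bits:  010000110001010
2. Add 1:        010000110001011  = 8587
3. Apply sign:   -8587

Answer: -8587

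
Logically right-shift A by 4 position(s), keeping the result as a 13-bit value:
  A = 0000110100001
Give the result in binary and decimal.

Logical shift right by 4: drop the bottom 4 bit(s), prepend 4 zero(s) on the left.
  0000110100001  ->  keep [000011010], discard [0001], prepend 0000
= 0000000011010

Answer: 0000000011010 (26)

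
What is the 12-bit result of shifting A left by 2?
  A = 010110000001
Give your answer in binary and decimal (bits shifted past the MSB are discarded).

Shift left by 2: drop the top 2 bit(s), append 2 zero(s) on the right.
  010110000001  ->  discard [01], keep [0110000001], append 00
= 011000000100

Answer: 011000000100 (1540)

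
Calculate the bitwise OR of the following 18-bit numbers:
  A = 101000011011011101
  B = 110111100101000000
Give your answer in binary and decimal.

Apply | to each column (1 where either bit is 1):
  101000011011011101
| 110111100101000000
--------------------
  111111111111011101

Answer: 111111111111011101 (262109)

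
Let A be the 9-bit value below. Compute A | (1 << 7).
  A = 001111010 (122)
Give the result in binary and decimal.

Mask = 1 << 7 = 010000000
Bit 7 of A is 0, so OR-ing with the mask flips it to 1.
  001111010
| 010000000
-----------
  011111010

Answer: 011111010 (250)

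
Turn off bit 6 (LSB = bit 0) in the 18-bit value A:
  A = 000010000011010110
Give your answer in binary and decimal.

Mask = ~(1 << 6) = 111111111110111111
Bit 6 of A is 1, so AND-ing with the mask clears it to 0.
  000010000011010110
& 111111111110111111
--------------------
  000010000010010110

Answer: 000010000010010110 (8342)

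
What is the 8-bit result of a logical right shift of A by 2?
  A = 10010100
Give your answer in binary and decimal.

Logical shift right by 2: drop the bottom 2 bit(s), prepend 2 zero(s) on the left.
  10010100  ->  keep [100101], discard [00], prepend 00
= 00100101

Answer: 00100101 (37)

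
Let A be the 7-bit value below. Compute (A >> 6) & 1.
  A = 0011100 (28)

Bit 6 is the 7th from the right.
  0011100
  ^
That bit is 0.

Answer: 0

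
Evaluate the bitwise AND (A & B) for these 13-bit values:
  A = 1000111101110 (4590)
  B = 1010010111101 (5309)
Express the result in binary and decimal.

Apply & to each column (1 only where both bits are 1):
  1000111101110
& 1010010111101
---------------
  1000010101100

Answer: 1000010101100 (4268)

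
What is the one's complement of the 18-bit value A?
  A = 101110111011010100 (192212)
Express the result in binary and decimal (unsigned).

Flip each bit (0->1, 1->0):
  101110111011010100
  010001000100101011

Answer: 010001000100101011 (69931)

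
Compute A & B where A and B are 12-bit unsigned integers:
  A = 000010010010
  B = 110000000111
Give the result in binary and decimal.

Apply & to each column (1 only where both bits are 1):
  000010010010
& 110000000111
--------------
  000000000010

Answer: 000000000010 (2)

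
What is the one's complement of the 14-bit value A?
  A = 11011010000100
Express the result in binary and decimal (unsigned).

Flip each bit (0->1, 1->0):
  11011010000100
  00100101111011

Answer: 00100101111011 (2427)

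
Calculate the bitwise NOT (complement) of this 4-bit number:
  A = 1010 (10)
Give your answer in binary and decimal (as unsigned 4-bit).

Flip each bit (0->1, 1->0):
  1010
  0101

Answer: 0101 (5)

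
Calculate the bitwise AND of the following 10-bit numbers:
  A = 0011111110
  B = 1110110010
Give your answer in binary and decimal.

Apply & to each column (1 only where both bits are 1):
  0011111110
& 1110110010
------------
  0010110010

Answer: 0010110010 (178)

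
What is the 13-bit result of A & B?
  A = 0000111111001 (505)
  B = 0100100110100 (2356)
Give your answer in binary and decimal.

Apply & to each column (1 only where both bits are 1):
  0000111111001
& 0100100110100
---------------
  0000100110000

Answer: 0000100110000 (304)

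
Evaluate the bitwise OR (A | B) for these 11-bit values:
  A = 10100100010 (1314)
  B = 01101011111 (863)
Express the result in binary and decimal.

Apply | to each column (1 where either bit is 1):
  10100100010
| 01101011111
-------------
  11101111111

Answer: 11101111111 (1919)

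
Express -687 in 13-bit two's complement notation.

1. Binary of +687:  0001010101111
2. Invert bits:     1110101010000
3. Add 1:           1110101010001

Answer: 1110101010001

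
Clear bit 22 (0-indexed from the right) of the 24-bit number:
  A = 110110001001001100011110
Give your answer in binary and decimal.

Mask = ~(1 << 22) = 101111111111111111111111
Bit 22 of A is 1, so AND-ing with the mask clears it to 0.
  110110001001001100011110
& 101111111111111111111111
--------------------------
  100110001001001100011110

Answer: 100110001001001100011110 (9999134)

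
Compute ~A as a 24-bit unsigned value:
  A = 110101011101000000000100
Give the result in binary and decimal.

Flip each bit (0->1, 1->0):
  110101011101000000000100
  001010100010111111111011

Answer: 001010100010111111111011 (2764795)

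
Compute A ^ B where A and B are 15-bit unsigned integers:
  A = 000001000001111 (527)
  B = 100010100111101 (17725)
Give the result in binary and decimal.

Apply ^ to each column (1 where bits differ):
  000001000001111
^ 100010100111101
-----------------
  100011100110010

Answer: 100011100110010 (18226)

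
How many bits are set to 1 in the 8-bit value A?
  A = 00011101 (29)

00011101
1-bits at positions (from bit 0 = LSB): 0, 2, 3, 4
Count = 4

Answer: 4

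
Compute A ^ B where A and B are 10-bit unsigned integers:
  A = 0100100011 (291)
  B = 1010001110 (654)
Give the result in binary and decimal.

Apply ^ to each column (1 where bits differ):
  0100100011
^ 1010001110
------------
  1110101101

Answer: 1110101101 (941)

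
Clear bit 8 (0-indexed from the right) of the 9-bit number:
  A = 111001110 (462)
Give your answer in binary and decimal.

Mask = ~(1 << 8) = 011111111
Bit 8 of A is 1, so AND-ing with the mask clears it to 0.
  111001110
& 011111111
-----------
  011001110

Answer: 011001110 (206)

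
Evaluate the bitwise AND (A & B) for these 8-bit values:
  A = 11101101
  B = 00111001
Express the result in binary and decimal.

Apply & to each column (1 only where both bits are 1):
  11101101
& 00111001
----------
  00101001

Answer: 00101001 (41)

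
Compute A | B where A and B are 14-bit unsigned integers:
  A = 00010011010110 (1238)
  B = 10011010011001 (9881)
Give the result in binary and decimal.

Apply | to each column (1 where either bit is 1):
  00010011010110
| 10011010011001
----------------
  10011011011111

Answer: 10011011011111 (9951)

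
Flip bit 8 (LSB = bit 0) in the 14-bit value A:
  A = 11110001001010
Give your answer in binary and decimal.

Mask = 1 << 8 = 00000100000000
Bit 8 of A is 0; XOR with the mask flips it to 1.
  11110001001010
^ 00000100000000
----------------
  11110101001010

Answer: 11110101001010 (15690)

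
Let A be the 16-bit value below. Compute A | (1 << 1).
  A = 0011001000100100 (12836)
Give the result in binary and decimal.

Mask = 1 << 1 = 0000000000000010
Bit 1 of A is 0, so OR-ing with the mask flips it to 1.
  0011001000100100
| 0000000000000010
------------------
  0011001000100110

Answer: 0011001000100110 (12838)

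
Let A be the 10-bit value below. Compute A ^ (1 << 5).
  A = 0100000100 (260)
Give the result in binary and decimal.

Mask = 1 << 5 = 0000100000
Bit 5 of A is 0; XOR with the mask flips it to 1.
  0100000100
^ 0000100000
------------
  0100100100

Answer: 0100100100 (292)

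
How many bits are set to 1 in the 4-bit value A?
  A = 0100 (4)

0100
1-bits at positions (from bit 0 = LSB): 2
Count = 1

Answer: 1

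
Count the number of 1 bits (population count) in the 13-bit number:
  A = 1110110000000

1110110000000
1-bits at positions (from bit 0 = LSB): 7, 8, 10, 11, 12
Count = 5

Answer: 5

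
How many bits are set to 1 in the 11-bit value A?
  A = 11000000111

11000000111
1-bits at positions (from bit 0 = LSB): 0, 1, 2, 9, 10
Count = 5

Answer: 5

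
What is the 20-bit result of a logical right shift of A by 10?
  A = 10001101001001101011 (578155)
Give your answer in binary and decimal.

Logical shift right by 10: drop the bottom 10 bit(s), prepend 10 zero(s) on the left.
  10001101001001101011  ->  keep [1000110100], discard [1001101011], prepend 0000000000
= 00000000001000110100

Answer: 00000000001000110100 (564)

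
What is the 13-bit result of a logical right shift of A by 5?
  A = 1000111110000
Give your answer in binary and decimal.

Logical shift right by 5: drop the bottom 5 bit(s), prepend 5 zero(s) on the left.
  1000111110000  ->  keep [10001111], discard [10000], prepend 00000
= 0000010001111

Answer: 0000010001111 (143)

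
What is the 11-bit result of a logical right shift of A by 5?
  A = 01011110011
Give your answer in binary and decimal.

Logical shift right by 5: drop the bottom 5 bit(s), prepend 5 zero(s) on the left.
  01011110011  ->  keep [010111], discard [10011], prepend 00000
= 00000010111

Answer: 00000010111 (23)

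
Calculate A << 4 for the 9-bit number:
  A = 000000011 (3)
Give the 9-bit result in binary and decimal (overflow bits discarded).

Shift left by 4: drop the top 4 bit(s), append 4 zero(s) on the right.
  000000011  ->  discard [0000], keep [00011], append 0000
= 000110000

Answer: 000110000 (48)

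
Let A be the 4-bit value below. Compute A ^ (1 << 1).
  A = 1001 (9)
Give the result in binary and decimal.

Mask = 1 << 1 = 0010
Bit 1 of A is 0; XOR with the mask flips it to 1.
  1001
^ 0010
------
  1011

Answer: 1011 (11)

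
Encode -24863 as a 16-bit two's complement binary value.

1. Binary of +24863:  0110000100011111
2. Invert bits:     1001111011100000
3. Add 1:           1001111011100001

Answer: 1001111011100001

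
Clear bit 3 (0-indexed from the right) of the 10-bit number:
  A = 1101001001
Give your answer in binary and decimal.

Mask = ~(1 << 3) = 1111110111
Bit 3 of A is 1, so AND-ing with the mask clears it to 0.
  1101001001
& 1111110111
------------
  1101000001

Answer: 1101000001 (833)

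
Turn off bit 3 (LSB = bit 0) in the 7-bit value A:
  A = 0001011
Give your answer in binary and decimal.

Mask = ~(1 << 3) = 1110111
Bit 3 of A is 1, so AND-ing with the mask clears it to 0.
  0001011
& 1110111
---------
  0000011

Answer: 0000011 (3)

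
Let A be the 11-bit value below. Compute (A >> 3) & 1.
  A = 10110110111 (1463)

Bit 3 is the 4th from the right.
  10110110111
         ^
That bit is 0.

Answer: 0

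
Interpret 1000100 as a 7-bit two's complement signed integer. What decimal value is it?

MSB is 1, so the value is negative. Find the magnitude:
1. Invert bits:  0111011
2. Add 1:        0111100  = 60
3. Apply sign:   -60

Answer: -60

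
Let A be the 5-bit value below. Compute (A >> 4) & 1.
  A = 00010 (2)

Bit 4 is the 5th from the right.
  00010
  ^
That bit is 0.

Answer: 0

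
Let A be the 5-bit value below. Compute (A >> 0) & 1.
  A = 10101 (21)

Bit 0 is the 1st from the right.
  10101
      ^
That bit is 1.

Answer: 1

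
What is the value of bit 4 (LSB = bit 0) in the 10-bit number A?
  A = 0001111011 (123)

Bit 4 is the 5th from the right.
  0001111011
       ^
That bit is 1.

Answer: 1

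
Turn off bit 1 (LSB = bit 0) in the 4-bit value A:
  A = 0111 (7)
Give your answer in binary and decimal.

Mask = ~(1 << 1) = 1101
Bit 1 of A is 1, so AND-ing with the mask clears it to 0.
  0111
& 1101
------
  0101

Answer: 0101 (5)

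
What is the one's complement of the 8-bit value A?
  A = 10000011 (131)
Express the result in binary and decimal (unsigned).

Flip each bit (0->1, 1->0):
  10000011
  01111100

Answer: 01111100 (124)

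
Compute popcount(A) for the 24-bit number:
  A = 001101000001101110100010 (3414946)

001101000001101110100010
1-bits at positions (from bit 0 = LSB): 1, 5, 7, 8, 9, 11, 12, 18, 20, 21
Count = 10

Answer: 10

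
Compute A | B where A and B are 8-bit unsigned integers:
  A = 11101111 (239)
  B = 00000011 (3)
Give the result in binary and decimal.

Apply | to each column (1 where either bit is 1):
  11101111
| 00000011
----------
  11101111

Answer: 11101111 (239)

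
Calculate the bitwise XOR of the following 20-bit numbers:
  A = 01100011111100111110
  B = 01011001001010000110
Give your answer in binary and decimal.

Apply ^ to each column (1 where bits differ):
  01100011111100111110
^ 01011001001010000110
----------------------
  00111010110110111000

Answer: 00111010110110111000 (241080)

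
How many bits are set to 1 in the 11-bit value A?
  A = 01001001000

01001001000
1-bits at positions (from bit 0 = LSB): 3, 6, 9
Count = 3

Answer: 3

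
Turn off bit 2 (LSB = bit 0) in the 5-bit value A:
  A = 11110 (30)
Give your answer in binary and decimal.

Mask = ~(1 << 2) = 11011
Bit 2 of A is 1, so AND-ing with the mask clears it to 0.
  11110
& 11011
-------
  11010

Answer: 11010 (26)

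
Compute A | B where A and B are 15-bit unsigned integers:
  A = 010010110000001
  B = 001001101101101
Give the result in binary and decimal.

Apply | to each column (1 where either bit is 1):
  010010110000001
| 001001101101101
-----------------
  011011111101101

Answer: 011011111101101 (14317)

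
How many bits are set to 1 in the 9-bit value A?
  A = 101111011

101111011
1-bits at positions (from bit 0 = LSB): 0, 1, 3, 4, 5, 6, 8
Count = 7

Answer: 7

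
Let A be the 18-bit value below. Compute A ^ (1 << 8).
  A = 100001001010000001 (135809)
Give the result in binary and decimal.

Mask = 1 << 8 = 000000000100000000
Bit 8 of A is 0; XOR with the mask flips it to 1.
  100001001010000001
^ 000000000100000000
--------------------
  100001001110000001

Answer: 100001001110000001 (136065)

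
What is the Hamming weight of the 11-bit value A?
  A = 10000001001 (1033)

10000001001
1-bits at positions (from bit 0 = LSB): 0, 3, 10
Count = 3

Answer: 3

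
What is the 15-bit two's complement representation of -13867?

1. Binary of +13867:  011011000101011
2. Invert bits:     100100111010100
3. Add 1:           100100111010101

Answer: 100100111010101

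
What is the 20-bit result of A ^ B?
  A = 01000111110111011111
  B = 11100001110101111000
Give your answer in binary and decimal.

Apply ^ to each column (1 where bits differ):
  01000111110111011111
^ 11100001110101111000
----------------------
  10100110000010100111

Answer: 10100110000010100111 (680103)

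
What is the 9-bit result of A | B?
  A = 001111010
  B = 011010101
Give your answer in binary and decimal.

Apply | to each column (1 where either bit is 1):
  001111010
| 011010101
-----------
  011111111

Answer: 011111111 (255)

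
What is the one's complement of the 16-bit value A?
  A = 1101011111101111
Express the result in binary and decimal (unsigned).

Flip each bit (0->1, 1->0):
  1101011111101111
  0010100000010000

Answer: 0010100000010000 (10256)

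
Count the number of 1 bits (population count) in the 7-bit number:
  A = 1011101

1011101
1-bits at positions (from bit 0 = LSB): 0, 2, 3, 4, 6
Count = 5

Answer: 5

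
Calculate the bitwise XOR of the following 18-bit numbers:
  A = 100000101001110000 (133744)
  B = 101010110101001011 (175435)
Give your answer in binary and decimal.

Apply ^ to each column (1 where bits differ):
  100000101001110000
^ 101010110101001011
--------------------
  001010011100111011

Answer: 001010011100111011 (42811)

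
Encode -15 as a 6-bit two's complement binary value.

1. Binary of +15:  001111
2. Invert bits:     110000
3. Add 1:           110001

Answer: 110001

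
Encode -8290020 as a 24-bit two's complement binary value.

1. Binary of +8290020:  011111100111111011100100
2. Invert bits:     100000011000000100011011
3. Add 1:           100000011000000100011100

Answer: 100000011000000100011100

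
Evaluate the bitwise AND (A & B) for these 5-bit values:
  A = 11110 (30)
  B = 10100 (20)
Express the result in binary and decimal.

Apply & to each column (1 only where both bits are 1):
  11110
& 10100
-------
  10100

Answer: 10100 (20)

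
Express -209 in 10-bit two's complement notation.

1. Binary of +209:  0011010001
2. Invert bits:     1100101110
3. Add 1:           1100101111

Answer: 1100101111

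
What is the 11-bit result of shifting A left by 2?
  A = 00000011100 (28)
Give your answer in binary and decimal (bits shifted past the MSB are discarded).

Shift left by 2: drop the top 2 bit(s), append 2 zero(s) on the right.
  00000011100  ->  discard [00], keep [000011100], append 00
= 00001110000

Answer: 00001110000 (112)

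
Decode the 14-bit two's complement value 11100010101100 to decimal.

MSB is 1, so the value is negative. Find the magnitude:
1. Invert bits:  00011101010011
2. Add 1:        00011101010100  = 1876
3. Apply sign:   -1876

Answer: -1876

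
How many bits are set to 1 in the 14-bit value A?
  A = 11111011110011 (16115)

11111011110011
1-bits at positions (from bit 0 = LSB): 0, 1, 4, 5, 6, 7, 9, 10, 11, 12, 13
Count = 11

Answer: 11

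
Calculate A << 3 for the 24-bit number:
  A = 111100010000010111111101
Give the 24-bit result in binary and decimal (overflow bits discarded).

Shift left by 3: drop the top 3 bit(s), append 3 zero(s) on the right.
  111100010000010111111101  ->  discard [111], keep [100010000010111111101], append 000
= 100010000010111111101000

Answer: 100010000010111111101000 (8925160)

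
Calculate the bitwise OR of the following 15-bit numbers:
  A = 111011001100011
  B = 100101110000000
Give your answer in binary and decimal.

Apply | to each column (1 where either bit is 1):
  111011001100011
| 100101110000000
-----------------
  111111111100011

Answer: 111111111100011 (32739)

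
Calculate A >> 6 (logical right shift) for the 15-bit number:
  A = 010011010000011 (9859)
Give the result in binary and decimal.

Logical shift right by 6: drop the bottom 6 bit(s), prepend 6 zero(s) on the left.
  010011010000011  ->  keep [010011010], discard [000011], prepend 000000
= 000000010011010

Answer: 000000010011010 (154)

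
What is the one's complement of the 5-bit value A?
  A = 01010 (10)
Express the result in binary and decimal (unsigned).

Flip each bit (0->1, 1->0):
  01010
  10101

Answer: 10101 (21)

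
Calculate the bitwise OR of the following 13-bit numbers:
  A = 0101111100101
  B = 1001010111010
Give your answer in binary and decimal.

Apply | to each column (1 where either bit is 1):
  0101111100101
| 1001010111010
---------------
  1101111111111

Answer: 1101111111111 (7167)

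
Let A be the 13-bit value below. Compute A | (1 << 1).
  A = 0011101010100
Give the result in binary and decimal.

Mask = 1 << 1 = 0000000000010
Bit 1 of A is 0, so OR-ing with the mask flips it to 1.
  0011101010100
| 0000000000010
---------------
  0011101010110

Answer: 0011101010110 (1878)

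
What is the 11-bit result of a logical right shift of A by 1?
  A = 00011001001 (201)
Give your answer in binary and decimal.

Logical shift right by 1: drop the bottom 1 bit(s), prepend 1 zero(s) on the left.
  00011001001  ->  keep [0001100100], discard [1], prepend 0
= 00001100100

Answer: 00001100100 (100)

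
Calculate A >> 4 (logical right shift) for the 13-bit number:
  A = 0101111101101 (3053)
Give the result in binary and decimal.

Logical shift right by 4: drop the bottom 4 bit(s), prepend 4 zero(s) on the left.
  0101111101101  ->  keep [010111110], discard [1101], prepend 0000
= 0000010111110

Answer: 0000010111110 (190)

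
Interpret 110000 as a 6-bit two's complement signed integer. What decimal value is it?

MSB is 1, so the value is negative. Find the magnitude:
1. Invert bits:  001111
2. Add 1:        010000  = 16
3. Apply sign:   -16

Answer: -16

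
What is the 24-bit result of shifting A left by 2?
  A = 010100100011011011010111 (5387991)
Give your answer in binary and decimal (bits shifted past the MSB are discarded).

Shift left by 2: drop the top 2 bit(s), append 2 zero(s) on the right.
  010100100011011011010111  ->  discard [01], keep [0100100011011011010111], append 00
= 010010001101101101011100

Answer: 010010001101101101011100 (4774748)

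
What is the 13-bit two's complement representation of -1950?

1. Binary of +1950:  0011110011110
2. Invert bits:     1100001100001
3. Add 1:           1100001100010

Answer: 1100001100010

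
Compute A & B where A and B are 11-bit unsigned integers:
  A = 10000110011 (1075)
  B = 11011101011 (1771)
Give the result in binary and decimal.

Apply & to each column (1 only where both bits are 1):
  10000110011
& 11011101011
-------------
  10000100011

Answer: 10000100011 (1059)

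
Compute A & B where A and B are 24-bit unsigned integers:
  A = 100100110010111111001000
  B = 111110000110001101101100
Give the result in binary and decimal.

Apply & to each column (1 only where both bits are 1):
  100100110010111111001000
& 111110000110001101101100
--------------------------
  100100000010001101001000

Answer: 100100000010001101001000 (9446216)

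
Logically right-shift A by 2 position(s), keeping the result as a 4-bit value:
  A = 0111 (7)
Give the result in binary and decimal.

Logical shift right by 2: drop the bottom 2 bit(s), prepend 2 zero(s) on the left.
  0111  ->  keep [01], discard [11], prepend 00
= 0001

Answer: 0001 (1)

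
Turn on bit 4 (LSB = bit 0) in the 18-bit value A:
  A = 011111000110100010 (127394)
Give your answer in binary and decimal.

Mask = 1 << 4 = 000000000000010000
Bit 4 of A is 0, so OR-ing with the mask flips it to 1.
  011111000110100010
| 000000000000010000
--------------------
  011111000110110010

Answer: 011111000110110010 (127410)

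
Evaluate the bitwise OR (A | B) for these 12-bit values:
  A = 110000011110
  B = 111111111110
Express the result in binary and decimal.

Apply | to each column (1 where either bit is 1):
  110000011110
| 111111111110
--------------
  111111111110

Answer: 111111111110 (4094)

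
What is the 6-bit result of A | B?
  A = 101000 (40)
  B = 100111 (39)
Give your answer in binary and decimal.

Apply | to each column (1 where either bit is 1):
  101000
| 100111
--------
  101111

Answer: 101111 (47)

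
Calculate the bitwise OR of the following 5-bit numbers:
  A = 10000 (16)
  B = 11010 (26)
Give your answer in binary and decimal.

Apply | to each column (1 where either bit is 1):
  10000
| 11010
-------
  11010

Answer: 11010 (26)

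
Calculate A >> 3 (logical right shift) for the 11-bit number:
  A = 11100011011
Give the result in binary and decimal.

Logical shift right by 3: drop the bottom 3 bit(s), prepend 3 zero(s) on the left.
  11100011011  ->  keep [11100011], discard [011], prepend 000
= 00011100011

Answer: 00011100011 (227)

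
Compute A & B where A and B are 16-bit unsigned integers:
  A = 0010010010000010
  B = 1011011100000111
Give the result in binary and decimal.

Apply & to each column (1 only where both bits are 1):
  0010010010000010
& 1011011100000111
------------------
  0010010000000010

Answer: 0010010000000010 (9218)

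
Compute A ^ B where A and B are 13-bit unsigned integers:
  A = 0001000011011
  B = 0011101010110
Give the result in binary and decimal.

Apply ^ to each column (1 where bits differ):
  0001000011011
^ 0011101010110
---------------
  0010101001101

Answer: 0010101001101 (1357)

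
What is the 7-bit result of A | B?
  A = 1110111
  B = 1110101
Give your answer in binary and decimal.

Apply | to each column (1 where either bit is 1):
  1110111
| 1110101
---------
  1110111

Answer: 1110111 (119)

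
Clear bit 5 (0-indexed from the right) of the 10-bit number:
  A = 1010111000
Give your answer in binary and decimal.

Mask = ~(1 << 5) = 1111011111
Bit 5 of A is 1, so AND-ing with the mask clears it to 0.
  1010111000
& 1111011111
------------
  1010011000

Answer: 1010011000 (664)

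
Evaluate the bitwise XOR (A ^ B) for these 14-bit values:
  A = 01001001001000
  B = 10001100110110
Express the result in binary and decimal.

Apply ^ to each column (1 where bits differ):
  01001001001000
^ 10001100110110
----------------
  11000101111110

Answer: 11000101111110 (12670)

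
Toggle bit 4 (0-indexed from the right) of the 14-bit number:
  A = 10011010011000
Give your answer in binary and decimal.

Mask = 1 << 4 = 00000000010000
Bit 4 of A is 1; XOR with the mask flips it to 0.
  10011010011000
^ 00000000010000
----------------
  10011010001000

Answer: 10011010001000 (9864)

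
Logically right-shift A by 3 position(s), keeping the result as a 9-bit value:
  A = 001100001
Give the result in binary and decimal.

Logical shift right by 3: drop the bottom 3 bit(s), prepend 3 zero(s) on the left.
  001100001  ->  keep [001100], discard [001], prepend 000
= 000001100

Answer: 000001100 (12)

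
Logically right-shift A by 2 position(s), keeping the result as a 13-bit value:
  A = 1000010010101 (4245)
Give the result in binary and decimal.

Logical shift right by 2: drop the bottom 2 bit(s), prepend 2 zero(s) on the left.
  1000010010101  ->  keep [10000100101], discard [01], prepend 00
= 0010000100101

Answer: 0010000100101 (1061)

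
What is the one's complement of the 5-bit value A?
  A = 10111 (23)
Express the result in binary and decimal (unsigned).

Flip each bit (0->1, 1->0):
  10111
  01000

Answer: 01000 (8)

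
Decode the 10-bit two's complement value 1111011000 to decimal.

MSB is 1, so the value is negative. Find the magnitude:
1. Invert bits:  0000100111
2. Add 1:        0000101000  = 40
3. Apply sign:   -40

Answer: -40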